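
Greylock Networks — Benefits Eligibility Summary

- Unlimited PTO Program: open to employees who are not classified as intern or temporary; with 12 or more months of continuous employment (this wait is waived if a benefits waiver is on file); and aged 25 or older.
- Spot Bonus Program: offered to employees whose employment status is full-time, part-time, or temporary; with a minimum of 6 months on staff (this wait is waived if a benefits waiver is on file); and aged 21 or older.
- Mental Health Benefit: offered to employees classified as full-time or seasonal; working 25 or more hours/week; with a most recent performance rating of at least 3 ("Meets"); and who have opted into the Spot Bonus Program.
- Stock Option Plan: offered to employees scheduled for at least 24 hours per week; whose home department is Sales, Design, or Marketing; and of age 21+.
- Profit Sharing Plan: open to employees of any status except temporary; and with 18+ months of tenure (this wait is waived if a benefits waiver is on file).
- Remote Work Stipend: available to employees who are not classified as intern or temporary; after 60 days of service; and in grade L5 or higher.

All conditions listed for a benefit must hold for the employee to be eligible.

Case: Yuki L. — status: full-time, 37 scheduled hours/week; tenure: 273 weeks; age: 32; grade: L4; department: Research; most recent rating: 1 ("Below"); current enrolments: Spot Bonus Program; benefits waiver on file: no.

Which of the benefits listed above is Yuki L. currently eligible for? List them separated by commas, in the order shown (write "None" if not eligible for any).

Unlimited PTO Program — status full-time ✓ (not excluded); no waiver, service 273 weeks ≥ 12 months (≈360 days) ✓; age 32 ≥ 25 ✓ → eligible.
Spot Bonus Program — status full-time ✓; no waiver, service 273 weeks ≥ 6 months (≈180 days) ✓; age 32 ≥ 21 ✓ → eligible.
Mental Health Benefit — status full-time ✓; 37 hrs/wk ≥ 25 ✓; rating 1 < 3 ✗ → not eligible.
Stock Option Plan — 37 hrs/wk ≥ 24 ✓; dept Research ✗ → not eligible.
Profit Sharing Plan — status full-time ✓ (not excluded); no waiver, service 273 weeks ≥ 18 months (≈540 days) ✓ → eligible.
Remote Work Stipend — status full-time ✓ (not excluded); service 273 weeks ≥ 60 days ✓; grade L4 < L5 ✗ → not eligible.

Unlimited PTO Program, Spot Bonus Program, Profit Sharing Plan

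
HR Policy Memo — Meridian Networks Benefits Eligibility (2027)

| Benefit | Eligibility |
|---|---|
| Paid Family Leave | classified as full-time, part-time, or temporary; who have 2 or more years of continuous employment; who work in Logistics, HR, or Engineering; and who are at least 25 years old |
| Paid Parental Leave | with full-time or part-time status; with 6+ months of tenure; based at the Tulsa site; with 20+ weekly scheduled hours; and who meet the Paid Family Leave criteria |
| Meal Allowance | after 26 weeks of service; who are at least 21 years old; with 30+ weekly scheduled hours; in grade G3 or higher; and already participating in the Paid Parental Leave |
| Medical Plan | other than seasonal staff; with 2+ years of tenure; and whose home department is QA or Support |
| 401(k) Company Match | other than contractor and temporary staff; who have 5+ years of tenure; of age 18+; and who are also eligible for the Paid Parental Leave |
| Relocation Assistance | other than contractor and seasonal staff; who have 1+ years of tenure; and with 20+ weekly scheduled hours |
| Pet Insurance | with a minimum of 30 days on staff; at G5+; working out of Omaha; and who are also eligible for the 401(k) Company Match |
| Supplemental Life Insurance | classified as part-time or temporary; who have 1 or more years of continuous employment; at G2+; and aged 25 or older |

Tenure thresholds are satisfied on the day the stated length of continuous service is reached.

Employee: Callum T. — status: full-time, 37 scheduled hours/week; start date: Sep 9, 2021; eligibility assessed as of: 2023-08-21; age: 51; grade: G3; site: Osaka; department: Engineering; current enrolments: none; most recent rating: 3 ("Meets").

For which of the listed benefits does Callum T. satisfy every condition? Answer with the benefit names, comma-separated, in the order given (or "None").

Relocation Assistance

Service from Sep 9, 2021 to 2023-08-21: 711 days.
Paid Family Leave — status full-time ✓; service 711 days < 2 years (≈730 days) ✗ → not eligible.
Paid Parental Leave — status full-time ✓; service 711 days ≥ 6 months (≈180 days) ✓; site Osaka ✗ (not Tulsa) → not eligible.
Meal Allowance — service 711 days ≥ 26 weeks (≈182 days) ✓; age 51 ≥ 21 ✓; 37 hrs/wk ≥ 30 ✓; grade G3 ≥ G3 ✓; not enrolled in Paid Parental Leave ✗ → not eligible.
Medical Plan — status full-time ✓ (not excluded); service 711 days < 2 years (≈730 days) ✗ → not eligible.
401(k) Company Match — status full-time ✓ (not excluded); service 711 days < 5 years (≈1825 days) ✗ → not eligible.
Relocation Assistance — status full-time ✓ (not excluded); service 711 days ≥ 1 year (≈365 days) ✓; 37 hrs/wk ≥ 20 ✓ → eligible.
Pet Insurance — service 711 days ≥ 30 days ✓; grade G3 < G5 ✗ → not eligible.
Supplemental Life Insurance — status full-time ✗ (requires part-time or temporary) → not eligible.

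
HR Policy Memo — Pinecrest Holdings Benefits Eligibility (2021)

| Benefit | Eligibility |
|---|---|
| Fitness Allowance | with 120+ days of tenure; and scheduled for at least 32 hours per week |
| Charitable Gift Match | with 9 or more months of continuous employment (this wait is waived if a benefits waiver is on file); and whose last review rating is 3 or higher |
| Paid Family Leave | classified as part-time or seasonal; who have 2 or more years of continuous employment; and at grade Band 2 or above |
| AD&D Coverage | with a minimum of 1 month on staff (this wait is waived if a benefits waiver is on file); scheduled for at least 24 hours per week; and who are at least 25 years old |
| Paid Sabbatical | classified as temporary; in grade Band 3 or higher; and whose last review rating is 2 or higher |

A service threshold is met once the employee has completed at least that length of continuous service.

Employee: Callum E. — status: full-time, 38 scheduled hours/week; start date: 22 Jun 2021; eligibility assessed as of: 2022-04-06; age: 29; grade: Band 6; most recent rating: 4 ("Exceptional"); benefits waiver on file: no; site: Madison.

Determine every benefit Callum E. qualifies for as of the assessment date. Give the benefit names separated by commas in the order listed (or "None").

Fitness Allowance, Charitable Gift Match, AD&D Coverage

Service from 22 Jun 2021 to 2022-04-06: 288 days.
Fitness Allowance — service 288 days ≥ 120 days ✓; 38 hrs/wk ≥ 32 ✓ → eligible.
Charitable Gift Match — no waiver, service 288 days ≥ 9 months (≈270 days) ✓; rating 4 ≥ 3 ✓ → eligible.
Paid Family Leave — status full-time ✗ (requires part-time or seasonal) → not eligible.
AD&D Coverage — no waiver, service 288 days ≥ 1 month (≈30 days) ✓; 38 hrs/wk ≥ 24 ✓; age 29 ≥ 25 ✓ → eligible.
Paid Sabbatical — status full-time ✗ (requires temporary) → not eligible.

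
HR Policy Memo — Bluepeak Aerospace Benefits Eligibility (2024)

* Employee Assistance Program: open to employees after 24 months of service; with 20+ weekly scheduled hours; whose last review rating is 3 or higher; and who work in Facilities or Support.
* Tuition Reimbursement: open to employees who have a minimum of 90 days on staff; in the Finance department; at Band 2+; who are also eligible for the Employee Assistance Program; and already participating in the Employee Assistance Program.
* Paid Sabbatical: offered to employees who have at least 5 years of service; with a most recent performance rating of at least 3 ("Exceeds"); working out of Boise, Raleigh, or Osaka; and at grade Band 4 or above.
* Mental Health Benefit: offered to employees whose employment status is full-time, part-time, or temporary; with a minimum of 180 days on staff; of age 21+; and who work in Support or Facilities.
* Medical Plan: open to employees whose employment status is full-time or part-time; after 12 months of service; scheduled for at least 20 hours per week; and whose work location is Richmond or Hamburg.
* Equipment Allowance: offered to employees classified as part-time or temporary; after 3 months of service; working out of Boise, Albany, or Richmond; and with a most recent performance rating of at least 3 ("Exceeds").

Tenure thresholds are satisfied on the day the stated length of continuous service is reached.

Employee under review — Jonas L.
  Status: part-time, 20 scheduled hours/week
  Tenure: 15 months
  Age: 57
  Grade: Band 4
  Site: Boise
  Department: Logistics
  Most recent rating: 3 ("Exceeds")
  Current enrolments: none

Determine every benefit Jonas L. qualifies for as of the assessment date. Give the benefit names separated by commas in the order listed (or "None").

Equipment Allowance

Employee Assistance Program — service 15 months < 24 months ✗ → not eligible.
Tuition Reimbursement — service 15 months ≥ 90 days ✓; dept Logistics ✗ → not eligible.
Paid Sabbatical — service 15 months < 5 years (≈1825 days) ✗ → not eligible.
Mental Health Benefit — status part-time ✓; service 15 months ≥ 180 days ✓; age 57 ≥ 21 ✓; dept Logistics ✗ → not eligible.
Medical Plan — status part-time ✓; service 15 months ≥ 12 months ✓; 20 hrs/wk ≥ 20 ✓; site Boise ✗ (not Richmond or Hamburg) → not eligible.
Equipment Allowance — status part-time ✓; service 15 months ≥ 3 months ✓; site Boise ✓; rating 3 ≥ 3 ✓ → eligible.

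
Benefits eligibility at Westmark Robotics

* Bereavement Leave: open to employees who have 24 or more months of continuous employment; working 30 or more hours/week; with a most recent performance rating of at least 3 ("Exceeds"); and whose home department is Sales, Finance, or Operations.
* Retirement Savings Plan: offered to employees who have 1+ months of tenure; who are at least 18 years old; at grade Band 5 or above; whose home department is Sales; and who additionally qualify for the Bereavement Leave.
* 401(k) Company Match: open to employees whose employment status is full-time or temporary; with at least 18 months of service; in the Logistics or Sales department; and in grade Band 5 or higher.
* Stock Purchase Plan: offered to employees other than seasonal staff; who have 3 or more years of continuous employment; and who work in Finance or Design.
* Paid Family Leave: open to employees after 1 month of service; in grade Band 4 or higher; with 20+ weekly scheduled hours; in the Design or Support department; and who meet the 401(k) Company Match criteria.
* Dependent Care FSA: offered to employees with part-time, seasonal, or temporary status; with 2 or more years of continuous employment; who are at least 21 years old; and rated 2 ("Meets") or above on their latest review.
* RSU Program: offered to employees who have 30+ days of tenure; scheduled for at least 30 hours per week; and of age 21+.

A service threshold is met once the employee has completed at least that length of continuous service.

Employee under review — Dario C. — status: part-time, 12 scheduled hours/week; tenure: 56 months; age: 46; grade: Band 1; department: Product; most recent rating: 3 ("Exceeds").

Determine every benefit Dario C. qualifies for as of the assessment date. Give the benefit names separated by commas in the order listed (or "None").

Bereavement Leave — service 56 months ≥ 24 months ✓; 12 hrs/wk < 30 ✗ → not eligible.
Retirement Savings Plan — service 56 months ≥ 1 month ✓; age 46 ≥ 18 ✓; grade Band 1 < Band 5 ✗ → not eligible.
401(k) Company Match — status part-time ✗ (requires full-time or temporary) → not eligible.
Stock Purchase Plan — status part-time ✓ (not excluded); service 56 months ≥ 3 years (≈1095 days) ✓; dept Product ✗ → not eligible.
Paid Family Leave — service 56 months ≥ 1 month ✓; grade Band 1 < Band 4 ✗ → not eligible.
Dependent Care FSA — status part-time ✓; service 56 months ≥ 2 years (≈730 days) ✓; age 46 ≥ 21 ✓; rating 3 ≥ 2 ✓ → eligible.
RSU Program — service 56 months ≥ 30 days ✓; 12 hrs/wk < 30 ✗ → not eligible.

Dependent Care FSA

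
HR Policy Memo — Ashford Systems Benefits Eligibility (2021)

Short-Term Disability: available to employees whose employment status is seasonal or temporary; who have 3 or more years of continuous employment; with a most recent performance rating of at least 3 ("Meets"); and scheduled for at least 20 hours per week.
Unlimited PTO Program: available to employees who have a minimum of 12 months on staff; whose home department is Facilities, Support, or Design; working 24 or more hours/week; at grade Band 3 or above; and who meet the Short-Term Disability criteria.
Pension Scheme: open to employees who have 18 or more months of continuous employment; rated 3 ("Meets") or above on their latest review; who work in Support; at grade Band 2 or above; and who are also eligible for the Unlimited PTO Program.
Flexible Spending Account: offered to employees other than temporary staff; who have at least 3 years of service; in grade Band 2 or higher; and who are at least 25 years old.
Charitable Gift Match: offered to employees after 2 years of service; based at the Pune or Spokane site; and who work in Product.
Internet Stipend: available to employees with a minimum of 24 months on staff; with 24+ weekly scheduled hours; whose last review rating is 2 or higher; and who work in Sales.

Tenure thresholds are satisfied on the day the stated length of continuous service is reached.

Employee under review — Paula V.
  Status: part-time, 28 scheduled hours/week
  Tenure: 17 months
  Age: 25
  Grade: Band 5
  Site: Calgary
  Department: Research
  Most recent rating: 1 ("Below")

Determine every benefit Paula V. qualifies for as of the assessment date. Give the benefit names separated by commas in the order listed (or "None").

None

Short-Term Disability — status part-time ✗ (requires seasonal or temporary) → not eligible.
Unlimited PTO Program — service 17 months ≥ 12 months ✓; dept Research ✗ → not eligible.
Pension Scheme — service 17 months < 18 months ✗ → not eligible.
Flexible Spending Account — status part-time ✓ (not excluded); service 17 months < 3 years (≈1095 days) ✗ → not eligible.
Charitable Gift Match — service 17 months < 2 years (≈730 days) ✗ → not eligible.
Internet Stipend — service 17 months < 24 months ✗ → not eligible.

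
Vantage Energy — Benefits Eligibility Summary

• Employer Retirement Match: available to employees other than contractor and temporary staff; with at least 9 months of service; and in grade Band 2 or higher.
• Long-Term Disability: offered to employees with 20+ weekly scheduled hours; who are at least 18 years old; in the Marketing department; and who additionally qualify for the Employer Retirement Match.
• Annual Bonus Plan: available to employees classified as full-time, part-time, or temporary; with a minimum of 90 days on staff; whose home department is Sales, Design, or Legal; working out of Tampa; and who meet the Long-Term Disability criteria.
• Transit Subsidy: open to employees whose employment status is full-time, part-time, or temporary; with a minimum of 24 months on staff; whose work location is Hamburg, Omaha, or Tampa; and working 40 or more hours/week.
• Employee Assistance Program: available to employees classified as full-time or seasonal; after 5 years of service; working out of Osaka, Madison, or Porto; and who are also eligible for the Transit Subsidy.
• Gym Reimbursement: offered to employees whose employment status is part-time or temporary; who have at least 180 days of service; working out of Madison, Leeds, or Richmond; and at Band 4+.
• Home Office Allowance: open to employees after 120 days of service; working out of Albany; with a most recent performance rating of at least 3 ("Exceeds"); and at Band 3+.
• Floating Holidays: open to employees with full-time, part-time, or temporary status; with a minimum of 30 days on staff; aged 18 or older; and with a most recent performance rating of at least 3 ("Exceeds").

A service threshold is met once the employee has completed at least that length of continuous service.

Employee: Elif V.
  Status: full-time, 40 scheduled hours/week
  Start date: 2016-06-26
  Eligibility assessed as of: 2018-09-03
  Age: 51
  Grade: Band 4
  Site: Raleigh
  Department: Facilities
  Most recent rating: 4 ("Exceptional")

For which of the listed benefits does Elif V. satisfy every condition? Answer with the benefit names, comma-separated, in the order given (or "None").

Employer Retirement Match, Floating Holidays

Service from 2016-06-26 to 2018-09-03: 799 days.
Employer Retirement Match — status full-time ✓ (not excluded); service 799 days ≥ 9 months (≈270 days) ✓; grade Band 4 ≥ Band 2 ✓ → eligible.
Long-Term Disability — 40 hrs/wk ≥ 20 ✓; age 51 ≥ 18 ✓; dept Facilities ✗ → not eligible.
Annual Bonus Plan — status full-time ✓; service 799 days ≥ 90 days ✓; dept Facilities ✗ → not eligible.
Transit Subsidy — status full-time ✓; service 799 days ≥ 24 months (≈720 days) ✓; site Raleigh ✗ (not Hamburg, Omaha, or Tampa) → not eligible.
Employee Assistance Program — status full-time ✓; service 799 days < 5 years (≈1825 days) ✗ → not eligible.
Gym Reimbursement — status full-time ✗ (requires part-time or temporary) → not eligible.
Home Office Allowance — service 799 days ≥ 120 days ✓; site Raleigh ✗ (not Albany) → not eligible.
Floating Holidays — status full-time ✓; service 799 days ≥ 30 days ✓; age 51 ≥ 18 ✓; rating 4 ≥ 3 ✓ → eligible.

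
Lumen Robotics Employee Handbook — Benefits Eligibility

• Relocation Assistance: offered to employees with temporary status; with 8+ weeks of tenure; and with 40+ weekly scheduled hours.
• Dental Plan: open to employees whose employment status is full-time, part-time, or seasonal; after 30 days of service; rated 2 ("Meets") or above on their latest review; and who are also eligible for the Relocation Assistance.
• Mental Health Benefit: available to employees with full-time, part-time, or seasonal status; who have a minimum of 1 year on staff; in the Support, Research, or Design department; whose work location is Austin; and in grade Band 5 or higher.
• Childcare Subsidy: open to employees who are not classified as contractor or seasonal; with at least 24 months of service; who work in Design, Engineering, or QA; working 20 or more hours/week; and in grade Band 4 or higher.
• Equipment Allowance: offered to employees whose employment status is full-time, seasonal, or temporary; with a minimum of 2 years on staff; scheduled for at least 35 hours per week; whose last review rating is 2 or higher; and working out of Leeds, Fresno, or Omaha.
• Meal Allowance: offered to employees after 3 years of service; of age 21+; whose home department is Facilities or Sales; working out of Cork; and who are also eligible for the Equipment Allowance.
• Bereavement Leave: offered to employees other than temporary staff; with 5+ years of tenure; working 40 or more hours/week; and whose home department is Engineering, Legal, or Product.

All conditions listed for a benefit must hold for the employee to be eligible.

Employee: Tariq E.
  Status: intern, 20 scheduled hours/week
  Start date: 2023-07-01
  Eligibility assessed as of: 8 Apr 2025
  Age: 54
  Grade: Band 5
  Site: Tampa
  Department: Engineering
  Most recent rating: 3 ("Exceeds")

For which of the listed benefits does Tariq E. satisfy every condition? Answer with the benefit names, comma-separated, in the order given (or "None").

None

Service from 2023-07-01 to 8 Apr 2025: 647 days.
Relocation Assistance — status intern ✗ (requires temporary) → not eligible.
Dental Plan — status intern ✗ (requires full-time, part-time, or seasonal) → not eligible.
Mental Health Benefit — status intern ✗ (requires full-time, part-time, or seasonal) → not eligible.
Childcare Subsidy — status intern ✓ (not excluded); service 647 days < 24 months (≈720 days) ✗ → not eligible.
Equipment Allowance — status intern ✗ (requires full-time, seasonal, or temporary) → not eligible.
Meal Allowance — service 647 days < 3 years (≈1095 days) ✗ → not eligible.
Bereavement Leave — status intern ✓ (not excluded); service 647 days < 5 years (≈1825 days) ✗ → not eligible.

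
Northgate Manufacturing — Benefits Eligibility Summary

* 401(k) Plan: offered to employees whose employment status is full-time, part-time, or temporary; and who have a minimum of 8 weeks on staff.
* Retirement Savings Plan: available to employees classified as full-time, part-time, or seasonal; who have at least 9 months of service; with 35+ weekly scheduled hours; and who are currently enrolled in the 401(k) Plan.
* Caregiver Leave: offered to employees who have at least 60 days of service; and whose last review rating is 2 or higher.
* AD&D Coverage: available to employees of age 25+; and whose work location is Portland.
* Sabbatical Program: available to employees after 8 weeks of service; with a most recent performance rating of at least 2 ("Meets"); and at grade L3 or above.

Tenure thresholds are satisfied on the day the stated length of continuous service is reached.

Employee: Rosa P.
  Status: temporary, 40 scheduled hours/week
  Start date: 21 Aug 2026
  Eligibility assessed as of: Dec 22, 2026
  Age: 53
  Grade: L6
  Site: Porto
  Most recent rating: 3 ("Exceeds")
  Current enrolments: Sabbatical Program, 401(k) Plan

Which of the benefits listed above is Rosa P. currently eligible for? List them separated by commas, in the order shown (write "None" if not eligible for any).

401(k) Plan, Caregiver Leave, Sabbatical Program

Service from 21 Aug 2026 to Dec 22, 2026: 123 days.
401(k) Plan — status temporary ✓; service 123 days ≥ 8 weeks (≈56 days) ✓ → eligible.
Retirement Savings Plan — status temporary ✗ (requires full-time, part-time, or seasonal) → not eligible.
Caregiver Leave — service 123 days ≥ 60 days ✓; rating 3 ≥ 2 ✓ → eligible.
AD&D Coverage — age 53 ≥ 25 ✓; site Porto ✗ (not Portland) → not eligible.
Sabbatical Program — service 123 days ≥ 8 weeks (≈56 days) ✓; rating 3 ≥ 2 ✓; grade L6 ≥ L3 ✓ → eligible.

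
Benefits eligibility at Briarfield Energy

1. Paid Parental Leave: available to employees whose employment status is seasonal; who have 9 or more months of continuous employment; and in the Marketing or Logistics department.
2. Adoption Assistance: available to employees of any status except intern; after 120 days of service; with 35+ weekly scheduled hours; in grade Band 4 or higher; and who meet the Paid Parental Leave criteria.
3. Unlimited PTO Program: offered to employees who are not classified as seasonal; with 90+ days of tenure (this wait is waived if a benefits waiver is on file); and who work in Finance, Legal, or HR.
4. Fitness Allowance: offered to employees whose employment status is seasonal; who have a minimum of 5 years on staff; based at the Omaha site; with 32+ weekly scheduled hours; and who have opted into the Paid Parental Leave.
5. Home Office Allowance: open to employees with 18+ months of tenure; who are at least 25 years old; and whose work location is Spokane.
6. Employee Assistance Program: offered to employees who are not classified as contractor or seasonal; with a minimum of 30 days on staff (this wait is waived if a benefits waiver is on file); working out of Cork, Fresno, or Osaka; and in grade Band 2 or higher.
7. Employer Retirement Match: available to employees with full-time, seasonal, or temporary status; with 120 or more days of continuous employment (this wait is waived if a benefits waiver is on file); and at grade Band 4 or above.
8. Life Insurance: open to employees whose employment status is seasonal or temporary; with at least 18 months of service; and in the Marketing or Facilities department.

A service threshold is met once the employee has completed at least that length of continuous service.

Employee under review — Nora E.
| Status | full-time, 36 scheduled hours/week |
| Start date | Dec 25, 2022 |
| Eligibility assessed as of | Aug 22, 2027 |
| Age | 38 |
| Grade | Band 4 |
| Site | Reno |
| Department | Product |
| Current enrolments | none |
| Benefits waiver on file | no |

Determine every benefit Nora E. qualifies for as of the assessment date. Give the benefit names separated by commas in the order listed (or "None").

Employer Retirement Match

Service from Dec 25, 2022 to Aug 22, 2027: 1701 days.
Paid Parental Leave — status full-time ✗ (requires seasonal) → not eligible.
Adoption Assistance — status full-time ✓ (not excluded); service 1701 days ≥ 120 days ✓; 36 hrs/wk ≥ 35 ✓; grade Band 4 ≥ Band 4 ✓; not eligible for Paid Parental Leave ✗ → not eligible.
Unlimited PTO Program — status full-time ✓ (not excluded); no waiver, service 1701 days ≥ 90 days ✓; dept Product ✗ → not eligible.
Fitness Allowance — status full-time ✗ (requires seasonal) → not eligible.
Home Office Allowance — service 1701 days ≥ 18 months (≈540 days) ✓; age 38 ≥ 25 ✓; site Reno ✗ (not Spokane) → not eligible.
Employee Assistance Program — status full-time ✓ (not excluded); no waiver, service 1701 days ≥ 30 days ✓; site Reno ✗ (not Cork, Fresno, or Osaka) → not eligible.
Employer Retirement Match — status full-time ✓; no waiver, service 1701 days ≥ 120 days ✓; grade Band 4 ≥ Band 4 ✓ → eligible.
Life Insurance — status full-time ✗ (requires seasonal or temporary) → not eligible.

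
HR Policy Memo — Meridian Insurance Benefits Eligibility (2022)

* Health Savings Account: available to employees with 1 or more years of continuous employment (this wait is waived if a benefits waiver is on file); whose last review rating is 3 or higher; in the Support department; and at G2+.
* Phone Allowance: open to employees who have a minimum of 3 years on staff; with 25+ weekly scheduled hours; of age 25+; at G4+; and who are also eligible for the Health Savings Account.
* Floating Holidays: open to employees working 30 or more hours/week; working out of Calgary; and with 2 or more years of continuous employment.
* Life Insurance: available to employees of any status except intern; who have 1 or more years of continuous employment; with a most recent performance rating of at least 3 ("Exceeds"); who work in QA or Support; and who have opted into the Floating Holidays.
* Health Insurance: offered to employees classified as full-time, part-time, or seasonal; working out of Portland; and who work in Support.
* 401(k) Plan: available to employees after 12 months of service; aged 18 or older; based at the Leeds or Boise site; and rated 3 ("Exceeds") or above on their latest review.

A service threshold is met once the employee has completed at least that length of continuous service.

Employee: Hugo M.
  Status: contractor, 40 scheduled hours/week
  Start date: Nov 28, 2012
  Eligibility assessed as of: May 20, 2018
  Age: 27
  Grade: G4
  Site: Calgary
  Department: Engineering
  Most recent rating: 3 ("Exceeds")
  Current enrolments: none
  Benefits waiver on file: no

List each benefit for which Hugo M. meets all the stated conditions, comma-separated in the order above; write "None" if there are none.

Service from Nov 28, 2012 to May 20, 2018: 1999 days.
Health Savings Account — no waiver, service 1999 days ≥ 1 year (≈365 days) ✓; rating 3 ≥ 3 ✓; dept Engineering ✗ → not eligible.
Phone Allowance — service 1999 days ≥ 3 years (≈1095 days) ✓; 40 hrs/wk ≥ 25 ✓; age 27 ≥ 25 ✓; grade G4 ≥ G4 ✓; not eligible for Health Savings Account ✗ → not eligible.
Floating Holidays — 40 hrs/wk ≥ 30 ✓; site Calgary ✓; service 1999 days ≥ 2 years (≈730 days) ✓ → eligible.
Life Insurance — status contractor ✓ (not excluded); service 1999 days ≥ 1 year (≈365 days) ✓; rating 3 ≥ 3 ✓; dept Engineering ✗ → not eligible.
Health Insurance — status contractor ✗ (requires full-time, part-time, or seasonal) → not eligible.
401(k) Plan — service 1999 days ≥ 12 months (≈360 days) ✓; age 27 ≥ 18 ✓; site Calgary ✗ (not Leeds or Boise) → not eligible.

Floating Holidays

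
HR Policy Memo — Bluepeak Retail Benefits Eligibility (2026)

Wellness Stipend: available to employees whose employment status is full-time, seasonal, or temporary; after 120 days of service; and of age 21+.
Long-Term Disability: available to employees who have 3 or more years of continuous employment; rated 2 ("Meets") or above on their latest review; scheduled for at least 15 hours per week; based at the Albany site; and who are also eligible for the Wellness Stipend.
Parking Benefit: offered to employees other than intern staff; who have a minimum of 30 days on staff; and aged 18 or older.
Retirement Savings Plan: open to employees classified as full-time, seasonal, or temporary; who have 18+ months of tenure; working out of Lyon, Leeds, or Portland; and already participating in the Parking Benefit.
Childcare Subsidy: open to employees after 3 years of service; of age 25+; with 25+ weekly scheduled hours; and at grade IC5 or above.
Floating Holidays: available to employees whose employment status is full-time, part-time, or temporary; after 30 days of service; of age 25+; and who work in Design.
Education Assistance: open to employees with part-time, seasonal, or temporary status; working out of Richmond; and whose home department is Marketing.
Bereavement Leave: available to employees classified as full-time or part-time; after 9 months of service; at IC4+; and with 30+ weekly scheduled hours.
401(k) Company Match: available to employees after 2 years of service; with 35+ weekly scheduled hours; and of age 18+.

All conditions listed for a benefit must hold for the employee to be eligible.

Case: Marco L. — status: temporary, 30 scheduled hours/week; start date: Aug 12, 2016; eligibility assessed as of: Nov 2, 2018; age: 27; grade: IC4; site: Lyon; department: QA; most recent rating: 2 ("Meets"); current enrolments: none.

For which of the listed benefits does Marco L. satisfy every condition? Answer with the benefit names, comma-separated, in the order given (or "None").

Wellness Stipend, Parking Benefit

Service from Aug 12, 2016 to Nov 2, 2018: 812 days.
Wellness Stipend — status temporary ✓; service 812 days ≥ 120 days ✓; age 27 ≥ 21 ✓ → eligible.
Long-Term Disability — service 812 days < 3 years (≈1095 days) ✗ → not eligible.
Parking Benefit — status temporary ✓ (not excluded); service 812 days ≥ 30 days ✓; age 27 ≥ 18 ✓ → eligible.
Retirement Savings Plan — status temporary ✓; service 812 days ≥ 18 months (≈540 days) ✓; site Lyon ✓; not enrolled in Parking Benefit ✗ → not eligible.
Childcare Subsidy — service 812 days < 3 years (≈1095 days) ✗ → not eligible.
Floating Holidays — status temporary ✓; service 812 days ≥ 30 days ✓; age 27 ≥ 25 ✓; dept QA ✗ → not eligible.
Education Assistance — status temporary ✓; site Lyon ✗ (not Richmond) → not eligible.
Bereavement Leave — status temporary ✗ (requires full-time or part-time) → not eligible.
401(k) Company Match — service 812 days ≥ 2 years (≈730 days) ✓; 30 hrs/wk < 35 ✗ → not eligible.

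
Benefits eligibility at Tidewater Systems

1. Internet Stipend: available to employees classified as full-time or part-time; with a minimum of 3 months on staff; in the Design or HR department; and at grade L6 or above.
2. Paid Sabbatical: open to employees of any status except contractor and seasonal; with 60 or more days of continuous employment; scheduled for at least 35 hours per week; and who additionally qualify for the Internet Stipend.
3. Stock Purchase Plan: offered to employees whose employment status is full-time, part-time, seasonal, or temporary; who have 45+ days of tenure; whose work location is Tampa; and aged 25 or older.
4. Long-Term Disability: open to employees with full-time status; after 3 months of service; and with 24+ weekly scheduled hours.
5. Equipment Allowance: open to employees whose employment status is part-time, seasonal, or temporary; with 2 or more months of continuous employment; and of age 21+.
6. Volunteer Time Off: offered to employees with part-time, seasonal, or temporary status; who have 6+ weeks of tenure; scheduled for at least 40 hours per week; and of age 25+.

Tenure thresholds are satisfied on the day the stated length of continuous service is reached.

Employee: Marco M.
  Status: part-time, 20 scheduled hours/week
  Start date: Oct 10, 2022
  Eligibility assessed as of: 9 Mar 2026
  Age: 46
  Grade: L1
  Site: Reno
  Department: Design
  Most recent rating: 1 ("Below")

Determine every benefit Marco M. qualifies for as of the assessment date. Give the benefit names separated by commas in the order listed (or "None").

Equipment Allowance

Service from Oct 10, 2022 to 9 Mar 2026: 1246 days.
Internet Stipend — status part-time ✓; service 1246 days ≥ 3 months (≈90 days) ✓; dept Design ✓; grade L1 < L6 ✗ → not eligible.
Paid Sabbatical — status part-time ✓ (not excluded); service 1246 days ≥ 60 days ✓; 20 hrs/wk < 35 ✗ → not eligible.
Stock Purchase Plan — status part-time ✓; service 1246 days ≥ 45 days ✓; site Reno ✗ (not Tampa) → not eligible.
Long-Term Disability — status part-time ✗ (requires full-time) → not eligible.
Equipment Allowance — status part-time ✓; service 1246 days ≥ 2 months (≈60 days) ✓; age 46 ≥ 21 ✓ → eligible.
Volunteer Time Off — status part-time ✓; service 1246 days ≥ 6 weeks (≈42 days) ✓; 20 hrs/wk < 40 ✗ → not eligible.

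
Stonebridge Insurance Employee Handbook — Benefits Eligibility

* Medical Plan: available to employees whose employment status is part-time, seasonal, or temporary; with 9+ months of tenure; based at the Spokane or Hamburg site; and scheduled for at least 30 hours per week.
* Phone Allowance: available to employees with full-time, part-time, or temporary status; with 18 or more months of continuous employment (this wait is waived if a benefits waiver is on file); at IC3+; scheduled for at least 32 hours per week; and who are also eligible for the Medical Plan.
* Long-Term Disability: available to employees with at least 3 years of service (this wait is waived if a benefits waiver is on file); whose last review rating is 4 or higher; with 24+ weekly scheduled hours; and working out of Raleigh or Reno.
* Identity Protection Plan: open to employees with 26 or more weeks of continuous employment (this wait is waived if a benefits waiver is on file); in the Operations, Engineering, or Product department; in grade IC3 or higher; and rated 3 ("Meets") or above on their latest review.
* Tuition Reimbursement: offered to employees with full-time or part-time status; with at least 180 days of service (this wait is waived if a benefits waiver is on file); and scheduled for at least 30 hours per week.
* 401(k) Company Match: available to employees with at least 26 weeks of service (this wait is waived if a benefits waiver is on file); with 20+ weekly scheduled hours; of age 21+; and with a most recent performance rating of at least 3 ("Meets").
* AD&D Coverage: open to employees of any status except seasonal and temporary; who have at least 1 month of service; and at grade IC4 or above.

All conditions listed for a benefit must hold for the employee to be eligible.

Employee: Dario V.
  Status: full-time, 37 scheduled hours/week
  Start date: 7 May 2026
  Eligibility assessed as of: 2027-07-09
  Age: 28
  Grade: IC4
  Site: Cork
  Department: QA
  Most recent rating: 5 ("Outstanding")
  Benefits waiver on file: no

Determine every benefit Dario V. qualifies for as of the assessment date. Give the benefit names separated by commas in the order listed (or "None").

Tuition Reimbursement, 401(k) Company Match, AD&D Coverage

Service from 7 May 2026 to 2027-07-09: 428 days.
Medical Plan — status full-time ✗ (requires part-time, seasonal, or temporary) → not eligible.
Phone Allowance — status full-time ✓; no waiver, service 428 days < 18 months (≈540 days) ✗ → not eligible.
Long-Term Disability — no waiver, service 428 days < 3 years (≈1095 days) ✗ → not eligible.
Identity Protection Plan — no waiver, service 428 days ≥ 26 weeks (≈182 days) ✓; dept QA ✗ → not eligible.
Tuition Reimbursement — status full-time ✓; no waiver, service 428 days ≥ 180 days ✓; 37 hrs/wk ≥ 30 ✓ → eligible.
401(k) Company Match — no waiver, service 428 days ≥ 26 weeks (≈182 days) ✓; 37 hrs/wk ≥ 20 ✓; age 28 ≥ 21 ✓; rating 5 ≥ 3 ✓ → eligible.
AD&D Coverage — status full-time ✓ (not excluded); service 428 days ≥ 1 month (≈30 days) ✓; grade IC4 ≥ IC4 ✓ → eligible.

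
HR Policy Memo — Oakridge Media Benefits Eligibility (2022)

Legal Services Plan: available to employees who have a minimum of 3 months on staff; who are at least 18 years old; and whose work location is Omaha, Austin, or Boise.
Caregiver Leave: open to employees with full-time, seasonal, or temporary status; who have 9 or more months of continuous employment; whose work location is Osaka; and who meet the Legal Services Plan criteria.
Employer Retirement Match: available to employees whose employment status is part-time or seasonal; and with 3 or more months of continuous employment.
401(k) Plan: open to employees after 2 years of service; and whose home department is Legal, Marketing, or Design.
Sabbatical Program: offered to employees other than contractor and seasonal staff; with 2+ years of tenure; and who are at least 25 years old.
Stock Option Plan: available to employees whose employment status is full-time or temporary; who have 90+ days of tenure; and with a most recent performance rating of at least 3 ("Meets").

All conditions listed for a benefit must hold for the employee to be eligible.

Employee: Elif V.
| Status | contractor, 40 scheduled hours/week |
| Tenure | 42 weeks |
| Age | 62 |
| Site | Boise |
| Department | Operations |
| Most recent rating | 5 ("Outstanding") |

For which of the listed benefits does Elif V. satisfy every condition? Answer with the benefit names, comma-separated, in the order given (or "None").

Legal Services Plan

Legal Services Plan — service 42 weeks ≥ 3 months (≈90 days) ✓; age 62 ≥ 18 ✓; site Boise ✓ → eligible.
Caregiver Leave — status contractor ✗ (requires full-time, seasonal, or temporary) → not eligible.
Employer Retirement Match — status contractor ✗ (requires part-time or seasonal) → not eligible.
401(k) Plan — service 42 weeks < 2 years (≈730 days) ✗ → not eligible.
Sabbatical Program — status contractor ✗ (excluded) → not eligible.
Stock Option Plan — status contractor ✗ (requires full-time or temporary) → not eligible.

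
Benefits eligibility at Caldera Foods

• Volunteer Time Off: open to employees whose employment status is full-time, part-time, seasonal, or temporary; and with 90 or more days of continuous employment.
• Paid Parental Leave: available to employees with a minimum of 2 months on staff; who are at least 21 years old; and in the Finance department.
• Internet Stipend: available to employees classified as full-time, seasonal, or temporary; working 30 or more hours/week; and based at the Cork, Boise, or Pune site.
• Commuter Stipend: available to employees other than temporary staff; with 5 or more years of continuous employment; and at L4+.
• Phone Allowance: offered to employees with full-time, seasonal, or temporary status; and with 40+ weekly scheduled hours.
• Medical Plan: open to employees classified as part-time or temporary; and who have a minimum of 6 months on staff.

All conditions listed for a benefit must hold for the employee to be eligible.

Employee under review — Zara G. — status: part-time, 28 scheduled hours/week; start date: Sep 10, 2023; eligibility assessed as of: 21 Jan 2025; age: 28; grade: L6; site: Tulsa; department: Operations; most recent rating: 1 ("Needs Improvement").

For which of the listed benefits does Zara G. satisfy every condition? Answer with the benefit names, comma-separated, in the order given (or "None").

Service from Sep 10, 2023 to 21 Jan 2025: 499 days.
Volunteer Time Off — status part-time ✓; service 499 days ≥ 90 days ✓ → eligible.
Paid Parental Leave — service 499 days ≥ 2 months (≈60 days) ✓; age 28 ≥ 21 ✓; dept Operations ✗ → not eligible.
Internet Stipend — status part-time ✗ (requires full-time, seasonal, or temporary) → not eligible.
Commuter Stipend — status part-time ✓ (not excluded); service 499 days < 5 years (≈1825 days) ✗ → not eligible.
Phone Allowance — status part-time ✗ (requires full-time, seasonal, or temporary) → not eligible.
Medical Plan — status part-time ✓; service 499 days ≥ 6 months (≈180 days) ✓ → eligible.

Volunteer Time Off, Medical Plan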